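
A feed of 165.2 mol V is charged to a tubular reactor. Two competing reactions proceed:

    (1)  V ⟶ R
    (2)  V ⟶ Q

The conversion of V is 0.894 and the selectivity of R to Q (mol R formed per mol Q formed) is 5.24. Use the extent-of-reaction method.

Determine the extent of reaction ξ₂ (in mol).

Conversion of V: V consumed = 0.894 × 165.2 = 147.7 mol = 1ξ₁ + 1ξ₂.
Selectivity: 1ξ₁ / (1ξ₂) = 5.24 → ξ₁ = 5.24 ξ₂.
Substitute: (1·5.24 + 1) ξ₂ = 147.7 → ξ₂ = 23.67 mol, ξ₁ = 124 mol.
Outlet amounts (n = n₀ + Σ ν·ξ):
  V: 165.2 − 1(124) − 1(23.67) = 17.51
  R: 0 + 1(124) = 124
  Q: 0 + 1(23.67) = 23.67

ξ₂ = 23.7 mol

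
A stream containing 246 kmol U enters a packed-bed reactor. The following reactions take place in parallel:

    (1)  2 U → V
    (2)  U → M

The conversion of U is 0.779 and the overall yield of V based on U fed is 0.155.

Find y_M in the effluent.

Yield of V: 1ξ₁ / 246 = 0.155 → ξ₁ = 38.13 kmol.
Conversion of U: 2ξ₁ + 1ξ₂ = 0.779 × 246 = 191.6 → ξ₂ = 115.4 kmol.
Outlet amounts (n = n₀ + Σ ν·ξ):
  U: 246 − 2(38.13) − 1(115.4) = 54.37
  V: 0 + 1(38.13) = 38.13
  M: 0 + 1(115.4) = 115.4
Total out = 207.9 kmol; y_M = 115.4 / 207.9 = 0.555.

0.555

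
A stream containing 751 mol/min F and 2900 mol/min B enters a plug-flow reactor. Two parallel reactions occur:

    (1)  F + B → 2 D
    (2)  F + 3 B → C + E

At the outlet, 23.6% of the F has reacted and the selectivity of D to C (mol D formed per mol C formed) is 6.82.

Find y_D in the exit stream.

Conversion of F: F consumed = 0.236 × 751 = 177.2 mol/min = 1ξ₁ + 1ξ₂.
Selectivity: 2ξ₁ / (1ξ₂) = 6.82 → ξ₁ = 3.41 ξ₂.
Substitute: (1·3.41 + 1) ξ₂ = 177.2 → ξ₂ = 40.19 mol/min, ξ₁ = 137 mol/min.
Outlet amounts (n = n₀ + Σ ν·ξ):
  F: 751 − 1(137) − 1(40.19) = 573.8
  B: 2900 − 1(137) − 3(40.19) = 2642
  D: 0 + 2(137) = 274.1
  C: 0 + 1(40.19) = 40.19
  E: 0 + 1(40.19) = 40.19
Total out = 3571 mol/min; y_D = 274.1 / 3571 = 0.07676.

0.0768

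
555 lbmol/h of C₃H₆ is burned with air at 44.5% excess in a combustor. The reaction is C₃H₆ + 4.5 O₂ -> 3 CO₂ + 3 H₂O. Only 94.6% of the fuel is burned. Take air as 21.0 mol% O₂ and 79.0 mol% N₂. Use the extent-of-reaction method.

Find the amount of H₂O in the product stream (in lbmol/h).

Stoichiometric O₂ = 4.5 × 555 = 2498 lbmol/h; O₂ fed = 2498 × 1.445 = 3609 lbmol/h.
N₂ fed = 3609 × 79/21 = 13580 lbmol/h.
Fuel reacted = 0.946 × 555 → ξ = 525 lbmol/h.
Outlet (n = n₀ + ν ξ):
  C₃H₆: 555 − 1(525) = 29.97
  O₂: 3609 − 4.5(525) = 1246
  N₂: 13580 (inert)
  CO₂: 0 + 3(525) = 1575
  H₂O: 0 + 3(525) = 1575

1580 lbmol/h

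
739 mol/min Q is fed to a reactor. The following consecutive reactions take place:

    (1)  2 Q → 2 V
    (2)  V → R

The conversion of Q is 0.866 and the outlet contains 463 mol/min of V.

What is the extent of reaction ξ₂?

Conversion of Q: Q consumed = 2ξ₁ = 0.866 × 739 → ξ₁ = 320 mol/min.
V balance: n_V = 0 + 2ξ₁ − 1ξ₂ = 463 → ξ₂ = (2·320 − 463)/1 = 177 mol/min.
Outlet amounts (n = n₀ + Σ ν·ξ):
  Q: 739 − 2(320) = 99.03
  V: 0 + 2(320) − 1(177) = 463
  R: 0 + 1(177) = 177

ξ₂ = 177 mol/min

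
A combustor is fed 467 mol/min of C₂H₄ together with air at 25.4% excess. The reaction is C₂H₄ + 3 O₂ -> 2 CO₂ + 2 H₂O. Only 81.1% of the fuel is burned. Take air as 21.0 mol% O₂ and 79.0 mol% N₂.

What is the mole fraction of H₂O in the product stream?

0.0858

Stoichiometric O₂ = 3 × 467 = 1401 mol/min; O₂ fed = 1401 × 1.254 = 1757 mol/min.
N₂ fed = 1757 × 79/21 = 6609 mol/min.
Fuel reacted = 0.811 × 467 → ξ = 378.7 mol/min.
Outlet (n = n₀ + ν ξ):
  C₂H₄: 467 − 1(378.7) = 88.26
  O₂: 1757 − 3(378.7) = 620.6
  N₂: 6609 (inert)
  CO₂: 0 + 2(378.7) = 757.5
  H₂O: 0 + 2(378.7) = 757.5
Total out = 8833 mol/min; y_H₂O = 757.5 / 8833 = 0.08576.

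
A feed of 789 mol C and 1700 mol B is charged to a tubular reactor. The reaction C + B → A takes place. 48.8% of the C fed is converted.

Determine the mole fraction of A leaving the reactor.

0.183

C reacted = 0.488 × 789 = 385 mol; ν_C = −1, so ξ = 385/1 = 385 mol.
Outlet amounts (n = n₀ + ν ξ):
  C: 789 − 1(385) = 404
  B: 1700 − 1(385) = 1315
  A: 0 + 1(385) = 385
Total out = 2104 mol; y_A = 385 / 2104 = 0.183.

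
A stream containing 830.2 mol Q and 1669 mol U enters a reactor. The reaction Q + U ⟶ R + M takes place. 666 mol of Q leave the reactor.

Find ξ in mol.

For Q: n = n₀ − 1ξ → 666 = 830.2 − 1ξ, giving ξ = 164.2 mol.
Outlet amounts (n = n₀ + ν ξ):
  Q: 830.2 − 1(164.2) = 666
  U: 1669 − 1(164.2) = 1505
  R: 0 + 1(164.2) = 164.2
  M: 0 + 1(164.2) = 164.2

ξ = 164 mol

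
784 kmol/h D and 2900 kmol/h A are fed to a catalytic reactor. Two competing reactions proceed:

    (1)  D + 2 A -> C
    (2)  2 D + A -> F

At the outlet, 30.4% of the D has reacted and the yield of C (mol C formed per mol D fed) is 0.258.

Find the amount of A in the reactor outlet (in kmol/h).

2480 kmol/h

Yield of C: 1ξ₁ / 784 = 0.258 → ξ₁ = 202.3 kmol/h.
Conversion of D: 1ξ₁ + 2ξ₂ = 0.304 × 784 = 238.3 → ξ₂ = 18.03 kmol/h.
Outlet amounts (n = n₀ + Σ ν·ξ):
  D: 784 − 1(202.3) − 2(18.03) = 545.7
  A: 2900 − 2(202.3) − 1(18.03) = 2477
  C: 0 + 1(202.3) = 202.3
  F: 0 + 1(18.03) = 18.03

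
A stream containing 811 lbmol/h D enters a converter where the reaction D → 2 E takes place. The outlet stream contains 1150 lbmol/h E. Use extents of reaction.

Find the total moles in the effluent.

For E: n = n₀ + 2ξ → 1150 = 0 + 2ξ, giving ξ = 575 lbmol/h.
Outlet amounts (n = n₀ + ν ξ):
  D: 811 − 1(575) = 236
  E: 0 + 2(575) = 1150
Total out = 236 + 1150 = 1386 lbmol/h.

1390 lbmol/h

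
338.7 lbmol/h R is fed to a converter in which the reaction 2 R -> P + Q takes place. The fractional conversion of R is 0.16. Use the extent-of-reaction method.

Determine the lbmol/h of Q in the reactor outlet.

27.1 lbmol/h

R reacted = 0.16 × 338.7 = 54.19 lbmol/h; ν_R = −2, so ξ = 54.19/2 = 27.1 lbmol/h.
Outlet amounts (n = n₀ + ν ξ):
  R: 338.7 − 2(27.1) = 284.5
  P: 0 + 1(27.1) = 27.1
  Q: 0 + 1(27.1) = 27.1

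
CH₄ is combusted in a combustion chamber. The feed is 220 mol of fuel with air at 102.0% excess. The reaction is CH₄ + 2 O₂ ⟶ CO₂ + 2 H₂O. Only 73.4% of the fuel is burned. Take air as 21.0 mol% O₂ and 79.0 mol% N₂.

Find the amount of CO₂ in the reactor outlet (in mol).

Stoichiometric O₂ = 2 × 220 = 440 mol; O₂ fed = 440 × 2.020 = 888.8 mol.
N₂ fed = 888.8 × 79/21 = 3344 mol.
Fuel reacted = 0.734 × 220 → ξ = 161.5 mol.
Outlet (n = n₀ + ν ξ):
  CH₄: 220 − 1(161.5) = 58.52
  O₂: 888.8 − 2(161.5) = 565.8
  N₂: 3344 (inert)
  CO₂: 0 + 1(161.5) = 161.5
  H₂O: 0 + 2(161.5) = 323

161 mol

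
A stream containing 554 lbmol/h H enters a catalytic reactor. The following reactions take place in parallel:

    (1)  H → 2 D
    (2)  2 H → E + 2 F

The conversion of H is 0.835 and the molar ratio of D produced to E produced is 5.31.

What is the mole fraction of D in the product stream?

Conversion of H: H consumed = 0.835 × 554 = 462.6 lbmol/h = 1ξ₁ + 2ξ₂.
Selectivity: 2ξ₁ / (1ξ₂) = 5.31 → ξ₁ = 2.655 ξ₂.
Substitute: (1·2.655 + 2) ξ₂ = 462.6 → ξ₂ = 99.37 lbmol/h, ξ₁ = 263.8 lbmol/h.
Outlet amounts (n = n₀ + Σ ν·ξ):
  H: 554 − 1(263.8) − 2(99.37) = 91.41
  D: 0 + 2(263.8) = 527.7
  E: 0 + 1(99.37) = 99.37
  F: 0 + 2(99.37) = 198.7
Total out = 917.2 lbmol/h; y_D = 527.7 / 917.2 = 0.5753.

0.575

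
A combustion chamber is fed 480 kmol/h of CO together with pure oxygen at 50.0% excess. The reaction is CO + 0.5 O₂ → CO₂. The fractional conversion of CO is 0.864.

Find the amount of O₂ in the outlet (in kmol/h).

Stoichiometric O₂ = 0.5 × 480 = 240 kmol/h; O₂ fed = 240 × 1.500 = 360 kmol/h.
Fuel reacted = 0.864 × 480 → ξ = 414.7 kmol/h.
Outlet (n = n₀ + ν ξ):
  CO: 480 − 1(414.7) = 65.28
  O₂: 360 − 0.5(414.7) = 152.6
  CO₂: 0 + 1(414.7) = 414.7

153 kmol/h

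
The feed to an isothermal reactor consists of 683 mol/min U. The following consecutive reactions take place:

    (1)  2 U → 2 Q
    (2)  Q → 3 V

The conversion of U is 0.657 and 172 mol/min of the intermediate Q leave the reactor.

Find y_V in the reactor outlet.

Conversion of U: U consumed = 2ξ₁ = 0.657 × 683 → ξ₁ = 224.4 mol/min.
Q balance: n_Q = 0 + 2ξ₁ − 1ξ₂ = 172 → ξ₂ = (2·224.4 − 172)/1 = 276.7 mol/min.
Outlet amounts (n = n₀ + Σ ν·ξ):
  U: 683 − 2(224.4) = 234.3
  Q: 0 + 2(224.4) − 1(276.7) = 172
  V: 0 + 3(276.7) = 830.2
Total out = 1236 mol/min; y_V = 830.2 / 1236 = 0.6714.

0.671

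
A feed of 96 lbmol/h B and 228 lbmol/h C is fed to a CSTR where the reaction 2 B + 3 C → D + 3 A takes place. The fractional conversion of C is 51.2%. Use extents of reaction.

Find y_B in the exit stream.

0.0638

C reacted = 0.512 × 228 = 116.7 lbmol/h; ν_C = −3, so ξ = 116.7/3 = 38.91 lbmol/h.
Outlet amounts (n = n₀ + ν ξ):
  B: 96 − 2(38.91) = 18.18
  C: 228 − 3(38.91) = 111.3
  D: 0 + 1(38.91) = 38.91
  A: 0 + 3(38.91) = 116.7
Total out = 285.1 lbmol/h; y_B = 18.18 / 285.1 = 0.06376.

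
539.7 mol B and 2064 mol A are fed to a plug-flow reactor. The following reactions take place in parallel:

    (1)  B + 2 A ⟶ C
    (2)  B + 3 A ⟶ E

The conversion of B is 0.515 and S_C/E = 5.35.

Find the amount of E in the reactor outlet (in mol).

43.8 mol

Conversion of B: B consumed = 0.515 × 539.7 = 277.9 mol = 1ξ₁ + 1ξ₂.
Selectivity: 1ξ₁ / (1ξ₂) = 5.35 → ξ₁ = 5.35 ξ₂.
Substitute: (1·5.35 + 1) ξ₂ = 277.9 → ξ₂ = 43.77 mol, ξ₁ = 234.2 mol.
Outlet amounts (n = n₀ + Σ ν·ξ):
  B: 539.7 − 1(234.2) − 1(43.77) = 261.8
  A: 2064 − 2(234.2) − 3(43.77) = 1464
  C: 0 + 1(234.2) = 234.2
  E: 0 + 1(43.77) = 43.77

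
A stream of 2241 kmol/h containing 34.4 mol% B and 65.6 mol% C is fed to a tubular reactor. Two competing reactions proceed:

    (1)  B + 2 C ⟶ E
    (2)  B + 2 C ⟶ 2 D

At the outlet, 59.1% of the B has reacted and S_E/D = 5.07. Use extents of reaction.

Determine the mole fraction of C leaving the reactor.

Conversion of B: B consumed = 0.591 × 770.9 = 455.6 kmol/h = 1ξ₁ + 1ξ₂.
Selectivity: 1ξ₁ / (2ξ₂) = 5.07 → ξ₁ = 10.14 ξ₂.
Substitute: (1·10.14 + 1) ξ₂ = 455.6 → ξ₂ = 40.9 kmol/h, ξ₁ = 414.7 kmol/h.
Outlet amounts (n = n₀ + Σ ν·ξ):
  B: 770.9 − 1(414.7) − 1(40.9) = 315.3
  C: 1470 − 2(414.7) − 2(40.9) = 558.9
  E: 0 + 1(414.7) = 414.7
  D: 0 + 2(40.9) = 81.8
Total out = 1371 kmol/h; y_C = 558.9 / 1371 = 0.4077.

0.408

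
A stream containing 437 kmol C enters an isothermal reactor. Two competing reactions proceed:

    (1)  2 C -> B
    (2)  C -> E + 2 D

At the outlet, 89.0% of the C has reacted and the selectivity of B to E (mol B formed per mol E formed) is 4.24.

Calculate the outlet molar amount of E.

Conversion of C: C consumed = 0.89 × 437 = 388.9 kmol = 2ξ₁ + 1ξ₂.
Selectivity: 1ξ₁ / (1ξ₂) = 4.24 → ξ₁ = 4.24 ξ₂.
Substitute: (2·4.24 + 1) ξ₂ = 388.9 → ξ₂ = 41.03 kmol, ξ₁ = 174 kmol.
Outlet amounts (n = n₀ + Σ ν·ξ):
  C: 437 − 2(174) − 1(41.03) = 48.07
  B: 0 + 1(174) = 174
  E: 0 + 1(41.03) = 41.03
  D: 0 + 2(41.03) = 82.05

41 kmol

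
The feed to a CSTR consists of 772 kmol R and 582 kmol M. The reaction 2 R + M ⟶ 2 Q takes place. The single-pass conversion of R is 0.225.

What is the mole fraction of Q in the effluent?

0.137

R reacted = 0.225 × 772 = 173.7 kmol; ν_R = −2, so ξ = 173.7/2 = 86.85 kmol.
Outlet amounts (n = n₀ + ν ξ):
  R: 772 − 2(86.85) = 598.3
  M: 582 − 1(86.85) = 495.1
  Q: 0 + 2(86.85) = 173.7
Total out = 1267 kmol; y_Q = 173.7 / 1267 = 0.1371.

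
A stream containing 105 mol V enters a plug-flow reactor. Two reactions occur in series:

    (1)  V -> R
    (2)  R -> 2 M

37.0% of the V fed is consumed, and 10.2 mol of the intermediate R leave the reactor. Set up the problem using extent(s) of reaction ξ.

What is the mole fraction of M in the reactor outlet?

Conversion of V: V consumed = 1ξ₁ = 0.37 × 105 → ξ₁ = 38.85 mol.
R balance: n_R = 0 + 1ξ₁ − 1ξ₂ = 10.2 → ξ₂ = (1·38.85 − 10.2)/1 = 28.65 mol.
Outlet amounts (n = n₀ + Σ ν·ξ):
  V: 105 − 1(38.85) = 66.15
  R: 0 + 1(38.85) − 1(28.65) = 10.2
  M: 0 + 2(28.65) = 57.3
Total out = 133.7 mol; y_M = 57.3 / 133.7 = 0.4287.

0.429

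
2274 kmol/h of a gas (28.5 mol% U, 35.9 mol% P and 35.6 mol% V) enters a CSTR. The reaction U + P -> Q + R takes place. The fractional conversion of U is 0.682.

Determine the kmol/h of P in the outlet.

374 kmol/h

U reacted = 0.682 × 648.1 = 442 kmol/h; ν_U = −1, so ξ = 442/1 = 442 kmol/h.
Outlet amounts (n = n₀ + ν ξ):
  U: 648.1 − 1(442) = 206.1
  P: 816.4 − 1(442) = 374.4
  Q: 0 + 1(442) = 442
  R: 0 + 1(442) = 442
  V: 809.5 (inert)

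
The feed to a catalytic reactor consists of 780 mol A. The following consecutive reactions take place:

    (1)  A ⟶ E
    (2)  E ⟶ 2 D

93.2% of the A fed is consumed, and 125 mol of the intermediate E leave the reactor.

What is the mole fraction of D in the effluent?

0.871

Conversion of A: A consumed = 1ξ₁ = 0.932 × 780 → ξ₁ = 727 mol.
E balance: n_E = 0 + 1ξ₁ − 1ξ₂ = 125 → ξ₂ = (1·727 − 125)/1 = 602 mol.
Outlet amounts (n = n₀ + Σ ν·ξ):
  A: 780 − 1(727) = 53.04
  E: 0 + 1(727) − 1(602) = 125
  D: 0 + 2(602) = 1204
Total out = 1382 mol; y_D = 1204 / 1382 = 0.8712.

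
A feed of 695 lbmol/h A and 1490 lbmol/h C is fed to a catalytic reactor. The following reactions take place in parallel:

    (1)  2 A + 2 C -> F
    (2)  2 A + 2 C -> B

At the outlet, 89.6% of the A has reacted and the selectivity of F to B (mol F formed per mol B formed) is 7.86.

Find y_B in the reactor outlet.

0.0281

Conversion of A: A consumed = 0.896 × 695 = 622.7 lbmol/h = 2ξ₁ + 2ξ₂.
Selectivity: 1ξ₁ / (1ξ₂) = 7.86 → ξ₁ = 7.86 ξ₂.
Substitute: (2·7.86 + 2) ξ₂ = 622.7 → ξ₂ = 35.14 lbmol/h, ξ₁ = 276.2 lbmol/h.
Outlet amounts (n = n₀ + Σ ν·ξ):
  A: 695 − 2(276.2) − 2(35.14) = 72.28
  C: 1490 − 2(276.2) − 2(35.14) = 867.3
  F: 0 + 1(276.2) = 276.2
  B: 0 + 1(35.14) = 35.14
Total out = 1251 lbmol/h; y_B = 35.14 / 1251 = 0.02809.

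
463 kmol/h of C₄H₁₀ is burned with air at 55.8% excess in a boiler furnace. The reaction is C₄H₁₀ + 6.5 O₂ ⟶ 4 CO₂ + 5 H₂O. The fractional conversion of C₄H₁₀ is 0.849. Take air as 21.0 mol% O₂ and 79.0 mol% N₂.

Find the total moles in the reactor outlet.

23400 kmol/h

Stoichiometric O₂ = 6.5 × 463 = 3010 kmol/h; O₂ fed = 3010 × 1.558 = 4689 kmol/h.
N₂ fed = 4689 × 79/21 = 17640 kmol/h.
Fuel reacted = 0.849 × 463 → ξ = 393.1 kmol/h.
Outlet (n = n₀ + ν ξ):
  C₄H₁₀: 463 − 1(393.1) = 69.91
  O₂: 4689 − 6.5(393.1) = 2134
  N₂: 17640 (inert)
  CO₂: 0 + 4(393.1) = 1572
  H₂O: 0 + 5(393.1) = 1965
Total out = 69.91 + 2134 + 17640 + 1572 + 1965 = 23380 kmol/h.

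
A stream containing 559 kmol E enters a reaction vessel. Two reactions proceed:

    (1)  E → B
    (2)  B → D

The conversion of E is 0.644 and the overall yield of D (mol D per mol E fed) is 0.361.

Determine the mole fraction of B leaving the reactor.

Conversion of E: E consumed = 1ξ₁ = 0.644 × 559 → ξ₁ = 360 kmol.
Yield of D: 1ξ₂ / 559 = 0.361 → ξ₂ = 201.8 kmol.
Outlet amounts (n = n₀ + Σ ν·ξ):
  E: 559 − 1(360) = 199
  B: 0 + 1(360) − 1(201.8) = 158.2
  D: 0 + 1(201.8) = 201.8
Total out = 559 kmol; y_B = 158.2 / 559 = 0.283.

0.283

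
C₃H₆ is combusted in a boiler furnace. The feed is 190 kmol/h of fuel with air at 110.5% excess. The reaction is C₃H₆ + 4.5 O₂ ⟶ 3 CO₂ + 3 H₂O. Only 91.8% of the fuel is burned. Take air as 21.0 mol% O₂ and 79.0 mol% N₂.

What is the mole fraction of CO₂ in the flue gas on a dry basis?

Stoichiometric O₂ = 4.5 × 190 = 855 kmol/h; O₂ fed = 855 × 2.105 = 1800 kmol/h.
N₂ fed = 1800 × 79/21 = 6771 kmol/h.
Fuel reacted = 0.918 × 190 → ξ = 174.4 kmol/h.
Outlet (n = n₀ + ν ξ):
  C₃H₆: 190 − 1(174.4) = 15.58
  O₂: 1800 − 4.5(174.4) = 1015
  N₂: 6771 (inert)
  CO₂: 0 + 3(174.4) = 523.3
  H₂O: 0 + 3(174.4) = 523.3
Dry total = 8324 kmol/h; y_CO₂ (dry) = 523.3 / 8324 = 0.06286.

0.0629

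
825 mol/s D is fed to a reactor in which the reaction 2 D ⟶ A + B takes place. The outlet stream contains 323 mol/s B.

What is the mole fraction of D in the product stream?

0.217

For B: n = n₀ + 1ξ → 323 = 0 + 1ξ, giving ξ = 323 mol/s.
Outlet amounts (n = n₀ + ν ξ):
  D: 825 − 2(323) = 179
  A: 0 + 1(323) = 323
  B: 0 + 1(323) = 323
Total out = 825 mol/s; y_D = 179 / 825 = 0.217.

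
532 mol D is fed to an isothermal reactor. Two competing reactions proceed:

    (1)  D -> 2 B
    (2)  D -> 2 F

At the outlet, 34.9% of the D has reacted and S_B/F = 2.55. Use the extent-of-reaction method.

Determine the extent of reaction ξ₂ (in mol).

Conversion of D: D consumed = 0.349 × 532 = 185.7 mol = 1ξ₁ + 1ξ₂.
Selectivity: 2ξ₁ / (2ξ₂) = 2.55 → ξ₁ = 2.55 ξ₂.
Substitute: (1·2.55 + 1) ξ₂ = 185.7 → ξ₂ = 52.3 mol, ξ₁ = 133.4 mol.
Outlet amounts (n = n₀ + Σ ν·ξ):
  D: 532 − 1(133.4) − 1(52.3) = 346.3
  B: 0 + 2(133.4) = 266.7
  F: 0 + 2(52.3) = 104.6

ξ₂ = 52.3 mol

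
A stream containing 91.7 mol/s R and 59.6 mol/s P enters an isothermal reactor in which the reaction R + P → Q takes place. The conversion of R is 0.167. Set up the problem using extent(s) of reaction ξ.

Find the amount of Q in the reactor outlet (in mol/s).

R reacted = 0.167 × 91.7 = 15.31 mol/s; ν_R = −1, so ξ = 15.31/1 = 15.31 mol/s.
Outlet amounts (n = n₀ + ν ξ):
  R: 91.7 − 1(15.31) = 76.39
  P: 59.6 − 1(15.31) = 44.29
  Q: 0 + 1(15.31) = 15.31

15.3 mol/s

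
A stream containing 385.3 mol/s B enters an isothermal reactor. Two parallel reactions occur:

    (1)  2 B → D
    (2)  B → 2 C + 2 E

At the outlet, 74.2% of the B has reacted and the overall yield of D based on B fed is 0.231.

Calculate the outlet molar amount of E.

Yield of D: 1ξ₁ / 385.3 = 0.231 → ξ₁ = 89 mol/s.
Conversion of B: 2ξ₁ + 1ξ₂ = 0.742 × 385.3 = 285.9 → ξ₂ = 107.9 mol/s.
Outlet amounts (n = n₀ + Σ ν·ξ):
  B: 385.3 − 2(89) − 1(107.9) = 99.41
  D: 0 + 1(89) = 89
  C: 0 + 2(107.9) = 215.8
  E: 0 + 2(107.9) = 215.8

216 mol/s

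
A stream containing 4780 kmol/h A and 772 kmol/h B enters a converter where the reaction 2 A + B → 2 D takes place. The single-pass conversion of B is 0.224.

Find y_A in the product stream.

0.824

B reacted = 0.224 × 772 = 172.9 kmol/h; ν_B = −1, so ξ = 172.9/1 = 172.9 kmol/h.
Outlet amounts (n = n₀ + ν ξ):
  A: 4780 − 2(172.9) = 4434
  B: 772 − 1(172.9) = 599.1
  D: 0 + 2(172.9) = 345.9
Total out = 5379 kmol/h; y_A = 4434 / 5379 = 0.8243.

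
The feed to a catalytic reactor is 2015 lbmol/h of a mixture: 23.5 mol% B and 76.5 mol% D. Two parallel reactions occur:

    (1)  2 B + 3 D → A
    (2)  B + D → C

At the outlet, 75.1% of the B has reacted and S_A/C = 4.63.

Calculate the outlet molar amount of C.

34.7 lbmol/h

Conversion of B: B consumed = 0.751 × 473.5 = 355.6 lbmol/h = 2ξ₁ + 1ξ₂.
Selectivity: 1ξ₁ / (1ξ₂) = 4.63 → ξ₁ = 4.63 ξ₂.
Substitute: (2·4.63 + 1) ξ₂ = 355.6 → ξ₂ = 34.66 lbmol/h, ξ₁ = 160.5 lbmol/h.
Outlet amounts (n = n₀ + Σ ν·ξ):
  B: 473.5 − 2(160.5) − 1(34.66) = 117.9
  D: 1541 − 3(160.5) − 1(34.66) = 1025
  A: 0 + 1(160.5) = 160.5
  C: 0 + 1(34.66) = 34.66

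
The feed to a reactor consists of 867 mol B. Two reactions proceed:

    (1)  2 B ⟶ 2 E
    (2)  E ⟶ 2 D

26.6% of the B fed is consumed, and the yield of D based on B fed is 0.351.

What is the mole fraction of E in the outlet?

Conversion of B: B consumed = 2ξ₁ = 0.266 × 867 → ξ₁ = 115.3 mol.
Yield of D: 2ξ₂ / 867 = 0.351 → ξ₂ = 152.2 mol.
Outlet amounts (n = n₀ + Σ ν·ξ):
  B: 867 − 2(115.3) = 636.4
  E: 0 + 2(115.3) − 1(152.2) = 78.46
  D: 0 + 2(152.2) = 304.3
Total out = 1019 mol; y_E = 78.46 / 1019 = 0.07699.

0.077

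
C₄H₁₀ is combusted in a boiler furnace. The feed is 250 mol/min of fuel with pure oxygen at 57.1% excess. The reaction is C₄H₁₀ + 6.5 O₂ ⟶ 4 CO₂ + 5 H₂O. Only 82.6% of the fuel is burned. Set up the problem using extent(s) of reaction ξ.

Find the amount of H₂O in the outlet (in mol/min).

1030 mol/min

Stoichiometric O₂ = 6.5 × 250 = 1625 mol/min; O₂ fed = 1625 × 1.571 = 2553 mol/min.
Fuel reacted = 0.826 × 250 → ξ = 206.5 mol/min.
Outlet (n = n₀ + ν ξ):
  C₄H₁₀: 250 − 1(206.5) = 43.5
  O₂: 2553 − 6.5(206.5) = 1211
  CO₂: 0 + 4(206.5) = 826
  H₂O: 0 + 5(206.5) = 1032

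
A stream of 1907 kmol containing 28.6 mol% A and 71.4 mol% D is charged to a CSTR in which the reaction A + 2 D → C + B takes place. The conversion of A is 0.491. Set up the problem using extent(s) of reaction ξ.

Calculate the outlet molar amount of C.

A reacted = 0.491 × 545.4 = 267.8 kmol; ν_A = −1, so ξ = 267.8/1 = 267.8 kmol.
Outlet amounts (n = n₀ + ν ξ):
  A: 545.4 − 1(267.8) = 277.6
  D: 1362 − 2(267.8) = 826
  C: 0 + 1(267.8) = 267.8
  B: 0 + 1(267.8) = 267.8

268 kmol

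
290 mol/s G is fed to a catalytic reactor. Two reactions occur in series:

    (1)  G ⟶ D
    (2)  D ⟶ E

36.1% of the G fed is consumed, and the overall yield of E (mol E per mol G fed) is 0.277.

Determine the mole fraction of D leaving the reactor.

Conversion of G: G consumed = 1ξ₁ = 0.361 × 290 → ξ₁ = 104.7 mol/s.
Yield of E: 1ξ₂ / 290 = 0.277 → ξ₂ = 80.33 mol/s.
Outlet amounts (n = n₀ + Σ ν·ξ):
  G: 290 − 1(104.7) = 185.3
  D: 0 + 1(104.7) − 1(80.33) = 24.36
  E: 0 + 1(80.33) = 80.33
Total out = 290 mol/s; y_D = 24.36 / 290 = 0.084.

0.084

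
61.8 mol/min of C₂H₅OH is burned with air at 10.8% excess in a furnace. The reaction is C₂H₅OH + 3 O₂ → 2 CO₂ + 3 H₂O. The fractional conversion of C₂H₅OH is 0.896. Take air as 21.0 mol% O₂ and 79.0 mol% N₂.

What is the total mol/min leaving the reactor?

1100 mol/min

Stoichiometric O₂ = 3 × 61.8 = 185.4 mol/min; O₂ fed = 185.4 × 1.108 = 205.4 mol/min.
N₂ fed = 205.4 × 79/21 = 772.8 mol/min.
Fuel reacted = 0.896 × 61.8 → ξ = 55.37 mol/min.
Outlet (n = n₀ + ν ξ):
  C₂H₅OH: 61.8 − 1(55.37) = 6.427
  O₂: 205.4 − 3(55.37) = 39.3
  N₂: 772.8 (inert)
  CO₂: 0 + 2(55.37) = 110.7
  H₂O: 0 + 3(55.37) = 166.1
Total out = 6.427 + 39.3 + 772.8 + 110.7 + 166.1 = 1095 mol/min.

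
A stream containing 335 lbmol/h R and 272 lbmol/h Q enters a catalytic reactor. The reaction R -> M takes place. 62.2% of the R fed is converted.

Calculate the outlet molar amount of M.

R reacted = 0.622 × 335 = 208.4 lbmol/h; ν_R = −1, so ξ = 208.4/1 = 208.4 lbmol/h.
Outlet amounts (n = n₀ + ν ξ):
  R: 335 − 1(208.4) = 126.6
  M: 0 + 1(208.4) = 208.4
  Q: 272 (inert)

208 lbmol/h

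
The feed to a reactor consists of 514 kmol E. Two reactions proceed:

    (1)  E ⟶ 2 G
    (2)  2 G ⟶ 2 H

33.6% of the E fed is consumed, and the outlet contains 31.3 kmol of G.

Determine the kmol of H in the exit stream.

314 kmol

Conversion of E: E consumed = 1ξ₁ = 0.336 × 514 → ξ₁ = 172.7 kmol.
G balance: n_G = 0 + 2ξ₁ − 2ξ₂ = 31.3 → ξ₂ = (2·172.7 − 31.3)/2 = 157.1 kmol.
Outlet amounts (n = n₀ + Σ ν·ξ):
  E: 514 − 1(172.7) = 341.3
  G: 0 + 2(172.7) − 2(157.1) = 31.3
  H: 0 + 2(157.1) = 314.1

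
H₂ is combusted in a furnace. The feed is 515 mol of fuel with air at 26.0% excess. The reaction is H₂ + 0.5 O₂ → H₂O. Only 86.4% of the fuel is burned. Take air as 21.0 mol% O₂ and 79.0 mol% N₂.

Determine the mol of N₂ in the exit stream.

1220 mol

Stoichiometric O₂ = 0.5 × 515 = 257.5 mol; O₂ fed = 257.5 × 1.260 = 324.4 mol.
N₂ fed = 324.4 × 79/21 = 1221 mol.
Fuel reacted = 0.864 × 515 → ξ = 445 mol.
Outlet (n = n₀ + ν ξ):
  H₂: 515 − 1(445) = 70.04
  O₂: 324.4 − 0.5(445) = 102
  N₂: 1221 (inert)
  H₂O: 0 + 1(445) = 445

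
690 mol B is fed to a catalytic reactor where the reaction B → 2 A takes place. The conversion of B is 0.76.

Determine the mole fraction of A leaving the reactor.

B reacted = 0.76 × 690 = 524.4 mol; ν_B = −1, so ξ = 524.4/1 = 524.4 mol.
Outlet amounts (n = n₀ + ν ξ):
  B: 690 − 1(524.4) = 165.6
  A: 0 + 2(524.4) = 1049
Total out = 1214 mol; y_A = 1049 / 1214 = 0.8636.

0.864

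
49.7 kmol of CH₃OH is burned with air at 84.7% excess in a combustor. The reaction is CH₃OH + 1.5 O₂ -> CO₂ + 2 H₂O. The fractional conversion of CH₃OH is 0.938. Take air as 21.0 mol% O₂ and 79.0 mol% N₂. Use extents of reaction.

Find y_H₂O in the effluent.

0.128

Stoichiometric O₂ = 1.5 × 49.7 = 74.55 kmol; O₂ fed = 74.55 × 1.847 = 137.7 kmol.
N₂ fed = 137.7 × 79/21 = 518 kmol.
Fuel reacted = 0.938 × 49.7 → ξ = 46.62 kmol.
Outlet (n = n₀ + ν ξ):
  CH₃OH: 49.7 − 1(46.62) = 3.081
  O₂: 137.7 − 1.5(46.62) = 67.77
  N₂: 518 (inert)
  CO₂: 0 + 1(46.62) = 46.62
  H₂O: 0 + 2(46.62) = 93.24
Total out = 728.7 kmol; y_H₂O = 93.24 / 728.7 = 0.128.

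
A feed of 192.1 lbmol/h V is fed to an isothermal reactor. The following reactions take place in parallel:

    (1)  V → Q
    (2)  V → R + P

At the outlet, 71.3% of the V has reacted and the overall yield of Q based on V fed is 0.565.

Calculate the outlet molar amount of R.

28.4 lbmol/h

Yield of Q: 1ξ₁ / 192.1 = 0.565 → ξ₁ = 108.5 lbmol/h.
Conversion of V: 1ξ₁ + 1ξ₂ = 0.713 × 192.1 = 137 → ξ₂ = 28.43 lbmol/h.
Outlet amounts (n = n₀ + Σ ν·ξ):
  V: 192.1 − 1(108.5) − 1(28.43) = 55.13
  Q: 0 + 1(108.5) = 108.5
  R: 0 + 1(28.43) = 28.43
  P: 0 + 1(28.43) = 28.43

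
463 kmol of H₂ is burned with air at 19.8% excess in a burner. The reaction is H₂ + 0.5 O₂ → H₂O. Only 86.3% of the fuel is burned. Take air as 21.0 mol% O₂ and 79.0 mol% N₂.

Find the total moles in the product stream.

Stoichiometric O₂ = 0.5 × 463 = 231.5 kmol; O₂ fed = 231.5 × 1.198 = 277.3 kmol.
N₂ fed = 277.3 × 79/21 = 1043 kmol.
Fuel reacted = 0.863 × 463 → ξ = 399.6 kmol.
Outlet (n = n₀ + ν ξ):
  H₂: 463 − 1(399.6) = 63.43
  O₂: 277.3 − 0.5(399.6) = 77.55
  N₂: 1043 (inert)
  H₂O: 0 + 1(399.6) = 399.6
Total out = 63.43 + 77.55 + 1043 + 399.6 = 1584 kmol.

1580 kmol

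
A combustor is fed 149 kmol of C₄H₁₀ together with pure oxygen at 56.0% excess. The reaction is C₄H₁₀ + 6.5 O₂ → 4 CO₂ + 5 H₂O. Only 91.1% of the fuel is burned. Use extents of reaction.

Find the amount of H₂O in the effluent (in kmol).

Stoichiometric O₂ = 6.5 × 149 = 968.5 kmol; O₂ fed = 968.5 × 1.560 = 1511 kmol.
Fuel reacted = 0.911 × 149 → ξ = 135.7 kmol.
Outlet (n = n₀ + ν ξ):
  C₄H₁₀: 149 − 1(135.7) = 13.26
  O₂: 1511 − 6.5(135.7) = 628.6
  CO₂: 0 + 4(135.7) = 543
  H₂O: 0 + 5(135.7) = 678.7

679 kmol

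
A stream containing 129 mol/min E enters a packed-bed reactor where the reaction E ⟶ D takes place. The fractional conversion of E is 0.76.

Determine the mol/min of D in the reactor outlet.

98 mol/min

E reacted = 0.76 × 129 = 98.04 mol/min; ν_E = −1, so ξ = 98.04/1 = 98.04 mol/min.
Outlet amounts (n = n₀ + ν ξ):
  E: 129 − 1(98.04) = 30.96
  D: 0 + 1(98.04) = 98.04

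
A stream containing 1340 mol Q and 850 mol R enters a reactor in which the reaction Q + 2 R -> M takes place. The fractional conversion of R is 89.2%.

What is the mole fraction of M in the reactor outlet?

0.265

R reacted = 0.892 × 850 = 758.2 mol; ν_R = −2, so ξ = 758.2/2 = 379.1 mol.
Outlet amounts (n = n₀ + ν ξ):
  Q: 1340 − 1(379.1) = 960.9
  R: 850 − 2(379.1) = 91.8
  M: 0 + 1(379.1) = 379.1
Total out = 1432 mol; y_M = 379.1 / 1432 = 0.2648.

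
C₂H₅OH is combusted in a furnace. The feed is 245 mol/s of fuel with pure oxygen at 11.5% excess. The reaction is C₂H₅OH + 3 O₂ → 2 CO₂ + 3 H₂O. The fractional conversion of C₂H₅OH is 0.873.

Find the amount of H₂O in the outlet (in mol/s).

642 mol/s

Stoichiometric O₂ = 3 × 245 = 735 mol/s; O₂ fed = 735 × 1.115 = 819.5 mol/s.
Fuel reacted = 0.873 × 245 → ξ = 213.9 mol/s.
Outlet (n = n₀ + ν ξ):
  C₂H₅OH: 245 − 1(213.9) = 31.12
  O₂: 819.5 − 3(213.9) = 177.9
  CO₂: 0 + 2(213.9) = 427.8
  H₂O: 0 + 3(213.9) = 641.7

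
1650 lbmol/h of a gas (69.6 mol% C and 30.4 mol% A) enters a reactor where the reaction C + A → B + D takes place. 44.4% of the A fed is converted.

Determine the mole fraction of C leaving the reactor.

0.561

A reacted = 0.444 × 501.6 = 222.7 lbmol/h; ν_A = −1, so ξ = 222.7/1 = 222.7 lbmol/h.
Outlet amounts (n = n₀ + ν ξ):
  C: 1148 − 1(222.7) = 925.7
  A: 501.6 − 1(222.7) = 278.9
  B: 0 + 1(222.7) = 222.7
  D: 0 + 1(222.7) = 222.7
Total out = 1650 lbmol/h; y_C = 925.7 / 1650 = 0.561.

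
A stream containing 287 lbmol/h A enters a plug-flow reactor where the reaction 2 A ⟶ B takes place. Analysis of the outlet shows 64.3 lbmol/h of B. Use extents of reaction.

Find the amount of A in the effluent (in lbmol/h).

158 lbmol/h

For B: n = n₀ + 1ξ → 64.3 = 0 + 1ξ, giving ξ = 64.3 lbmol/h.
Outlet amounts (n = n₀ + ν ξ):
  A: 287 − 2(64.3) = 158.4
  B: 0 + 1(64.3) = 64.3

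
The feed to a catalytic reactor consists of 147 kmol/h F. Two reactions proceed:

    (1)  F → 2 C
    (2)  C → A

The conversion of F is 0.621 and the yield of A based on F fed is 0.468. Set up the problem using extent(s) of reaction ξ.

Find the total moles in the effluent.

238 kmol/h

Conversion of F: F consumed = 1ξ₁ = 0.621 × 147 → ξ₁ = 91.29 kmol/h.
Yield of A: 1ξ₂ / 147 = 0.468 → ξ₂ = 68.8 kmol/h.
Outlet amounts (n = n₀ + Σ ν·ξ):
  F: 147 − 1(91.29) = 55.71
  C: 0 + 2(91.29) − 1(68.8) = 113.8
  A: 0 + 1(68.8) = 68.8
Total out = 55.71 + 113.8 + 68.8 = 238.3 kmol/h.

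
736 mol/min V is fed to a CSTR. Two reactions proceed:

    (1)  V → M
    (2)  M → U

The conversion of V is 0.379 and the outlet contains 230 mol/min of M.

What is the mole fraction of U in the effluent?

0.0665

Conversion of V: V consumed = 1ξ₁ = 0.379 × 736 → ξ₁ = 278.9 mol/min.
M balance: n_M = 0 + 1ξ₁ − 1ξ₂ = 230 → ξ₂ = (1·278.9 − 230)/1 = 48.94 mol/min.
Outlet amounts (n = n₀ + Σ ν·ξ):
  V: 736 − 1(278.9) = 457.1
  M: 0 + 1(278.9) − 1(48.94) = 230
  U: 0 + 1(48.94) = 48.94
Total out = 736 mol/min; y_U = 48.94 / 736 = 0.0665.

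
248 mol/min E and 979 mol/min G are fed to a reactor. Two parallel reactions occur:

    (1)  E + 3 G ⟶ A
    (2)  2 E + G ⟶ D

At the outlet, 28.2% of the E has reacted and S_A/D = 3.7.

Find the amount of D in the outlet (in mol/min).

12.3 mol/min

Conversion of E: E consumed = 0.282 × 248 = 69.94 mol/min = 1ξ₁ + 2ξ₂.
Selectivity: 1ξ₁ / (1ξ₂) = 3.7 → ξ₁ = 3.7 ξ₂.
Substitute: (1·3.7 + 2) ξ₂ = 69.94 → ξ₂ = 12.27 mol/min, ξ₁ = 45.4 mol/min.
Outlet amounts (n = n₀ + Σ ν·ξ):
  E: 248 − 1(45.4) − 2(12.27) = 178.1
  G: 979 − 3(45.4) − 1(12.27) = 830.5
  A: 0 + 1(45.4) = 45.4
  D: 0 + 1(12.27) = 12.27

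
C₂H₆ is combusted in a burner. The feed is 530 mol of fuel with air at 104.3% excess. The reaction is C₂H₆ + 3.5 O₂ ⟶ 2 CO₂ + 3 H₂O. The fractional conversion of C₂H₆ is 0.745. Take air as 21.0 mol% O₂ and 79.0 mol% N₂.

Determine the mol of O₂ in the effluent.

2410 mol

Stoichiometric O₂ = 3.5 × 530 = 1855 mol; O₂ fed = 1855 × 2.043 = 3790 mol.
N₂ fed = 3790 × 79/21 = 14260 mol.
Fuel reacted = 0.745 × 530 → ξ = 394.9 mol.
Outlet (n = n₀ + ν ξ):
  C₂H₆: 530 − 1(394.9) = 135.1
  O₂: 3790 − 3.5(394.9) = 2408
  N₂: 14260 (inert)
  CO₂: 0 + 2(394.9) = 789.7
  H₂O: 0 + 3(394.9) = 1185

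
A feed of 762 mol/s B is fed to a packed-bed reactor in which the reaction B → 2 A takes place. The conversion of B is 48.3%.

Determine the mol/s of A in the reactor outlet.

736 mol/s

B reacted = 0.483 × 762 = 368 mol/s; ν_B = −1, so ξ = 368/1 = 368 mol/s.
Outlet amounts (n = n₀ + ν ξ):
  B: 762 − 1(368) = 394
  A: 0 + 2(368) = 736.1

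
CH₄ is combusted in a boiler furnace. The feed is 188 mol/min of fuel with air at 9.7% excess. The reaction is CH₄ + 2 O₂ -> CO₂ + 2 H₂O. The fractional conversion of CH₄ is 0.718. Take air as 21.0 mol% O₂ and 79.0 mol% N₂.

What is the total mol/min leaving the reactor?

Stoichiometric O₂ = 2 × 188 = 376 mol/min; O₂ fed = 376 × 1.097 = 412.5 mol/min.
N₂ fed = 412.5 × 79/21 = 1552 mol/min.
Fuel reacted = 0.718 × 188 → ξ = 135 mol/min.
Outlet (n = n₀ + ν ξ):
  CH₄: 188 − 1(135) = 53.02
  O₂: 412.5 − 2(135) = 142.5
  N₂: 1552 (inert)
  CO₂: 0 + 1(135) = 135
  H₂O: 0 + 2(135) = 270
Total out = 53.02 + 142.5 + 1552 + 135 + 270 = 2152 mol/min.

2150 mol/min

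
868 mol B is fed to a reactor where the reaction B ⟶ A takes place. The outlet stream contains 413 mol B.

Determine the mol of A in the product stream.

455 mol

For B: n = n₀ − 1ξ → 413 = 868 − 1ξ, giving ξ = 455 mol.
Outlet amounts (n = n₀ + ν ξ):
  B: 868 − 1(455) = 413
  A: 0 + 1(455) = 455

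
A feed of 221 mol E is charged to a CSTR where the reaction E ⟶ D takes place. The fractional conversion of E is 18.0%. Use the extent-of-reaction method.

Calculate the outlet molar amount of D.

39.8 mol

E reacted = 0.18 × 221 = 39.78 mol; ν_E = −1, so ξ = 39.78/1 = 39.78 mol.
Outlet amounts (n = n₀ + ν ξ):
  E: 221 − 1(39.78) = 181.2
  D: 0 + 1(39.78) = 39.78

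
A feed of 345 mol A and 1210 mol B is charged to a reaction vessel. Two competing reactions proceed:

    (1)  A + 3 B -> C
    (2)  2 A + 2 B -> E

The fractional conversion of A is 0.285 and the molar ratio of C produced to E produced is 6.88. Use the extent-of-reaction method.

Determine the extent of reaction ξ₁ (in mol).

Conversion of A: A consumed = 0.285 × 345 = 98.32 mol = 1ξ₁ + 2ξ₂.
Selectivity: 1ξ₁ / (1ξ₂) = 6.88 → ξ₁ = 6.88 ξ₂.
Substitute: (1·6.88 + 2) ξ₂ = 98.32 → ξ₂ = 11.07 mol, ξ₁ = 76.18 mol.
Outlet amounts (n = n₀ + Σ ν·ξ):
  A: 345 − 1(76.18) − 2(11.07) = 246.7
  B: 1210 − 3(76.18) − 2(11.07) = 959.3
  C: 0 + 1(76.18) = 76.18
  E: 0 + 1(11.07) = 11.07

ξ₁ = 76.2 mol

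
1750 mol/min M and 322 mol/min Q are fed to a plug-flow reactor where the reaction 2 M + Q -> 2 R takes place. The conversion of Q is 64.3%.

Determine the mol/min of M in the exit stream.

1340 mol/min

Q reacted = 0.643 × 322 = 207 mol/min; ν_Q = −1, so ξ = 207/1 = 207 mol/min.
Outlet amounts (n = n₀ + ν ξ):
  M: 1750 − 2(207) = 1336
  Q: 322 − 1(207) = 115
  R: 0 + 2(207) = 414.1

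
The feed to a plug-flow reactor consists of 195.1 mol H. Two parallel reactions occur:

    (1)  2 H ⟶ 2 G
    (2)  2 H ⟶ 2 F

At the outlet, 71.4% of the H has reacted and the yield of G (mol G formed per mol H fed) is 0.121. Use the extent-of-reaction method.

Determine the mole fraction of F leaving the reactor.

0.593

Yield of G: 2ξ₁ / 195.1 = 0.121 → ξ₁ = 11.8 mol.
Conversion of H: 2ξ₁ + 2ξ₂ = 0.714 × 195.1 = 139.3 → ξ₂ = 57.85 mol.
Outlet amounts (n = n₀ + Σ ν·ξ):
  H: 195.1 − 2(11.8) − 2(57.85) = 55.8
  G: 0 + 2(11.8) = 23.61
  F: 0 + 2(57.85) = 115.7
Total out = 195.1 mol; y_F = 115.7 / 195.1 = 0.593.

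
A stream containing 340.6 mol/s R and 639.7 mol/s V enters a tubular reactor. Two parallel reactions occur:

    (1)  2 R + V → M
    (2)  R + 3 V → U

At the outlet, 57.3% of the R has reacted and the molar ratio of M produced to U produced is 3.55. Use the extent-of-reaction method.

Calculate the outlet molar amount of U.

24.1 mol/s

Conversion of R: R consumed = 0.573 × 340.6 = 195.2 mol/s = 2ξ₁ + 1ξ₂.
Selectivity: 1ξ₁ / (1ξ₂) = 3.55 → ξ₁ = 3.55 ξ₂.
Substitute: (2·3.55 + 1) ξ₂ = 195.2 → ξ₂ = 24.09 mol/s, ξ₁ = 85.53 mol/s.
Outlet amounts (n = n₀ + Σ ν·ξ):
  R: 340.6 − 2(85.53) − 1(24.09) = 145.4
  V: 639.7 − 1(85.53) − 3(24.09) = 481.9
  M: 0 + 1(85.53) = 85.53
  U: 0 + 1(24.09) = 24.09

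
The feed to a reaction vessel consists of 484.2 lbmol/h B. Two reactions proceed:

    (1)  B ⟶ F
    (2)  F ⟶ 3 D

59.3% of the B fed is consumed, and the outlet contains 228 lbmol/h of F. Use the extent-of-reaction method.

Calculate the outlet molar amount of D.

Conversion of B: B consumed = 1ξ₁ = 0.593 × 484.2 → ξ₁ = 287.1 lbmol/h.
F balance: n_F = 0 + 1ξ₁ − 1ξ₂ = 228 → ξ₂ = (1·287.1 − 228)/1 = 59.13 lbmol/h.
Outlet amounts (n = n₀ + Σ ν·ξ):
  B: 484.2 − 1(287.1) = 197.1
  F: 0 + 1(287.1) − 1(59.13) = 228
  D: 0 + 3(59.13) = 177.4

177 lbmol/h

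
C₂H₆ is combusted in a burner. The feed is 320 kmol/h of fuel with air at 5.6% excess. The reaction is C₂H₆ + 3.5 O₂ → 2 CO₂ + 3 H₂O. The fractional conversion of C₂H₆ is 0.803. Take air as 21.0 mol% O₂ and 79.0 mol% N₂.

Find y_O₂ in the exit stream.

Stoichiometric O₂ = 3.5 × 320 = 1120 kmol/h; O₂ fed = 1120 × 1.056 = 1183 kmol/h.
N₂ fed = 1183 × 79/21 = 4449 kmol/h.
Fuel reacted = 0.803 × 320 → ξ = 257 kmol/h.
Outlet (n = n₀ + ν ξ):
  C₂H₆: 320 − 1(257) = 63.04
  O₂: 1183 − 3.5(257) = 283.4
  N₂: 4449 (inert)
  CO₂: 0 + 2(257) = 513.9
  H₂O: 0 + 3(257) = 770.9
Total out = 6080 kmol/h; y_O₂ = 283.4 / 6080 = 0.0466.

0.0466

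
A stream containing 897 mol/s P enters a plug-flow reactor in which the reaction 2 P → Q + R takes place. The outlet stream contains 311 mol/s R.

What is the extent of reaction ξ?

For R: n = n₀ + 1ξ → 311 = 0 + 1ξ, giving ξ = 311 mol/s.
Outlet amounts (n = n₀ + ν ξ):
  P: 897 − 2(311) = 275
  Q: 0 + 1(311) = 311
  R: 0 + 1(311) = 311

ξ = 311 mol/s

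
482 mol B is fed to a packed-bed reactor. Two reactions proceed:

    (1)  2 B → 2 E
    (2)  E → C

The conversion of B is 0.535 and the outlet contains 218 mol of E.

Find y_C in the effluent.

0.0827

Conversion of B: B consumed = 2ξ₁ = 0.535 × 482 → ξ₁ = 128.9 mol.
E balance: n_E = 0 + 2ξ₁ − 1ξ₂ = 218 → ξ₂ = (2·128.9 − 218)/1 = 39.87 mol.
Outlet amounts (n = n₀ + Σ ν·ξ):
  B: 482 − 2(128.9) = 224.1
  E: 0 + 2(128.9) − 1(39.87) = 218
  C: 0 + 1(39.87) = 39.87
Total out = 482 mol; y_C = 39.87 / 482 = 0.08272.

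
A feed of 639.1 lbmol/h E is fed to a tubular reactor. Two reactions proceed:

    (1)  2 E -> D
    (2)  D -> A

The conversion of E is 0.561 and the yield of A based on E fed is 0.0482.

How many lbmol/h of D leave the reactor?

Conversion of E: E consumed = 2ξ₁ = 0.561 × 639.1 → ξ₁ = 179.3 lbmol/h.
Yield of A: 1ξ₂ / 639.1 = 0.0482 → ξ₂ = 30.8 lbmol/h.
Outlet amounts (n = n₀ + Σ ν·ξ):
  E: 639.1 − 2(179.3) = 280.6
  D: 0 + 1(179.3) − 1(30.8) = 148.5
  A: 0 + 1(30.8) = 30.8

148 lbmol/h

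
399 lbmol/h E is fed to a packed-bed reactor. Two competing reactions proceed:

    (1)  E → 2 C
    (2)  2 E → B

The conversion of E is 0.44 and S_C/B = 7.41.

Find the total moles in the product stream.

Conversion of E: E consumed = 0.44 × 399 = 175.6 lbmol/h = 1ξ₁ + 2ξ₂.
Selectivity: 2ξ₁ / (1ξ₂) = 7.41 → ξ₁ = 3.705 ξ₂.
Substitute: (1·3.705 + 2) ξ₂ = 175.6 → ξ₂ = 30.77 lbmol/h, ξ₁ = 114 lbmol/h.
Outlet amounts (n = n₀ + Σ ν·ξ):
  E: 399 − 1(114) − 2(30.77) = 223.4
  C: 0 + 2(114) = 228
  B: 0 + 1(30.77) = 30.77
Total out = 223.4 + 228 + 30.77 = 482.2 lbmol/h.

482 lbmol/h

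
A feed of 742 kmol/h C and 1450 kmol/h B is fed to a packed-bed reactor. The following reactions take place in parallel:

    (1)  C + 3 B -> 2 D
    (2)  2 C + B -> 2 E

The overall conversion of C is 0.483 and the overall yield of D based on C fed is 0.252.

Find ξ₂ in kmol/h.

Yield of D: 2ξ₁ / 742 = 0.252 → ξ₁ = 93.49 kmol/h.
Conversion of C: 1ξ₁ + 2ξ₂ = 0.483 × 742 = 358.4 → ξ₂ = 132.4 kmol/h.
Outlet amounts (n = n₀ + Σ ν·ξ):
  C: 742 − 1(93.49) − 2(132.4) = 383.6
  B: 1450 − 3(93.49) − 1(132.4) = 1037
  D: 0 + 2(93.49) = 187
  E: 0 + 2(132.4) = 264.9

ξ₂ = 132 kmol/h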